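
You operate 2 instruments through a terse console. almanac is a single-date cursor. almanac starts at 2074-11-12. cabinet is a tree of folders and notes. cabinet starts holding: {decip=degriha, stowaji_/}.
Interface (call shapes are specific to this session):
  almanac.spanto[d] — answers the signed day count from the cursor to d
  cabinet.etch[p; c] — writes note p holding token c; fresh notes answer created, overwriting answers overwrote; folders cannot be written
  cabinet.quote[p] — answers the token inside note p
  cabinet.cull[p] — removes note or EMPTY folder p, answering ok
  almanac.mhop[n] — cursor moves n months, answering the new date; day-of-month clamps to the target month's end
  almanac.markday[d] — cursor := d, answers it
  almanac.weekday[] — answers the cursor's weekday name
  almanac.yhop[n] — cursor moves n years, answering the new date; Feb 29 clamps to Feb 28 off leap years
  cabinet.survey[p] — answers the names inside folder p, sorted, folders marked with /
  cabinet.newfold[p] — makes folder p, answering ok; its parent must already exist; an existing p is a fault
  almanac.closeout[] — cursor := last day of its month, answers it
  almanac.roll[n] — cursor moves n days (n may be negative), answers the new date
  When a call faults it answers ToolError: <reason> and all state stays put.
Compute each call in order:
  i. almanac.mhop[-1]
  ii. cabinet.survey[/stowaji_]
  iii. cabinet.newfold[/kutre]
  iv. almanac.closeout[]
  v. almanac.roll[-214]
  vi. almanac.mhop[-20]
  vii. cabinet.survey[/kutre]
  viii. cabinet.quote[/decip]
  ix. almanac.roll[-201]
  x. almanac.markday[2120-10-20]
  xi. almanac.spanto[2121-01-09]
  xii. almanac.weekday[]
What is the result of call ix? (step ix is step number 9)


→ almanac.mhop(-1)
← 2074-10-12
→ cabinet.survey(/stowaji_)
← []
→ cabinet.newfold(/kutre)
← ok
→ almanac.closeout()
← 2074-10-31
→ almanac.roll(-214)
← 2074-03-31
→ almanac.mhop(-20)
← 2072-07-31
→ cabinet.survey(/kutre)
← []
→ cabinet.quote(/decip)
← degriha
→ almanac.roll(-201)
← 2072-01-12
→ almanac.markday(2120-10-20)
← 2120-10-20
→ almanac.spanto(2121-01-09)
← 81
→ almanac.weekday()
← Sunday

Answer: 2072-01-12


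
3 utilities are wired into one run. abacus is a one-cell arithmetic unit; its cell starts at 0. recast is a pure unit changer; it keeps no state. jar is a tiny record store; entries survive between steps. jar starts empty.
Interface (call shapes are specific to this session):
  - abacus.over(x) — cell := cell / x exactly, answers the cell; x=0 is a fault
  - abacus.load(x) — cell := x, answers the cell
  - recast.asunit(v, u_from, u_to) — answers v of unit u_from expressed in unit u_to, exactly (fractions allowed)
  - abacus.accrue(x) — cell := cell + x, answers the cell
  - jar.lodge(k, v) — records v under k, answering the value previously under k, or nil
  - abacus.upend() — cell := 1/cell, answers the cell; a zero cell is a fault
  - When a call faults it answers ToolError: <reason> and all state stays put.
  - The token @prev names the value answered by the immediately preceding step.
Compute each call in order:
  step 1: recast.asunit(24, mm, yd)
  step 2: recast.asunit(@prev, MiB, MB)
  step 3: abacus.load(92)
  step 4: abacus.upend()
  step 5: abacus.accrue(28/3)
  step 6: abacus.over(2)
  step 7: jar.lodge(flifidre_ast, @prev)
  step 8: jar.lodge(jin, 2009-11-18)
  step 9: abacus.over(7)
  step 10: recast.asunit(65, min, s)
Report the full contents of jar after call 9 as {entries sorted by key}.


·→ recast.asunit(v='24', u_from='mm', u_to='yd')
·← 10/381
·→ recast.asunit(v='@prev', u_from='MiB', u_to='MB')
·← 32768/1190625
·→ abacus.load(x='92')
·← 92
·→ abacus.upend()
·← 1/92
·→ abacus.accrue(x='28/3')
·← 2579/276
·→ abacus.over(x='2')
·← 2579/552
·→ jar.lodge(k='flifidre_ast', v='@prev')
·← nil
·→ jar.lodge(k='jin', v='2009-11-18')
·← nil
·→ abacus.over(x='7')
·← 2579/3864
·→ recast.asunit(v='65', u_from='min', u_to='s')
·← 3900

Answer: {flifidre_ast=2579/552, jin=2009-11-18}


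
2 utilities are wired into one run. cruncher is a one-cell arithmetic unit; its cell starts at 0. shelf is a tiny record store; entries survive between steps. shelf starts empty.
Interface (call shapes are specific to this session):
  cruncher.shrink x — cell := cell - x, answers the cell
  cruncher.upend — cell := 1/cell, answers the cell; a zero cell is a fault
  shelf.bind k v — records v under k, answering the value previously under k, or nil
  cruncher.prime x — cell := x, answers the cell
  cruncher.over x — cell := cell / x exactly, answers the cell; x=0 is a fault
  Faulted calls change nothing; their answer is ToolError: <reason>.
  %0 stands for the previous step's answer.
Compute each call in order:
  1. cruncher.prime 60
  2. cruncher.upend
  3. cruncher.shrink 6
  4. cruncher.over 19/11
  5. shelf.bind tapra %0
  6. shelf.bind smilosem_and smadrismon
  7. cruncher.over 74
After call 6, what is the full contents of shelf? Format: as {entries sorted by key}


Answer: {smilosem_and=smadrismon, tapra=-3949/1140}

Derivation:
$ cruncher.prime x=60
= 60
$ cruncher.upend
= 1/60
$ cruncher.shrink x=6
= -359/60
$ cruncher.over x=19/11
= -3949/1140
$ shelf.bind k=tapra v=%0
= nil
$ shelf.bind k=smilosem_and v=smadrismon
= nil
$ cruncher.over x=74
= -3949/84360


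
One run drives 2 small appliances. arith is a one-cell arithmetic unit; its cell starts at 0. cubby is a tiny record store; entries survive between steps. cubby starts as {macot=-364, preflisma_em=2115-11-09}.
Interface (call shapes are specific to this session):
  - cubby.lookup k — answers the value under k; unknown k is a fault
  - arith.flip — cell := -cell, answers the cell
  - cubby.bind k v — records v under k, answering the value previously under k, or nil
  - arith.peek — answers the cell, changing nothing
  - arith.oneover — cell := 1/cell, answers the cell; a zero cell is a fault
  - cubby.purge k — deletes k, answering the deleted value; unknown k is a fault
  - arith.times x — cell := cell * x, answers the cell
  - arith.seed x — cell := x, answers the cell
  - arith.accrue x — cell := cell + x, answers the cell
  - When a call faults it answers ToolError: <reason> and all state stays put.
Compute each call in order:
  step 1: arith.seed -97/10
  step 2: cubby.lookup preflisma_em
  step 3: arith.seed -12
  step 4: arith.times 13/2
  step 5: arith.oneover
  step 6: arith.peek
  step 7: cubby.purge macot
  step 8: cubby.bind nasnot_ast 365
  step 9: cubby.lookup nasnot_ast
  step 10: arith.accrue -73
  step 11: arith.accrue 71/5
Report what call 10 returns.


Answer: -5695/78

Derivation:
==> arith.seed(x=-97/10)
<== -97/10
==> cubby.lookup(k=preflisma_em)
<== 2115-11-09
==> arith.seed(x=-12)
<== -12
==> arith.times(x=13/2)
<== -78
==> arith.oneover()
<== -1/78
==> arith.peek()
<== -1/78
==> cubby.purge(k=macot)
<== -364
==> cubby.bind(k=nasnot_ast, v=365)
<== nil
==> cubby.lookup(k=nasnot_ast)
<== 365
==> arith.accrue(x=-73)
<== -5695/78
==> arith.accrue(x=71/5)
<== -22937/390


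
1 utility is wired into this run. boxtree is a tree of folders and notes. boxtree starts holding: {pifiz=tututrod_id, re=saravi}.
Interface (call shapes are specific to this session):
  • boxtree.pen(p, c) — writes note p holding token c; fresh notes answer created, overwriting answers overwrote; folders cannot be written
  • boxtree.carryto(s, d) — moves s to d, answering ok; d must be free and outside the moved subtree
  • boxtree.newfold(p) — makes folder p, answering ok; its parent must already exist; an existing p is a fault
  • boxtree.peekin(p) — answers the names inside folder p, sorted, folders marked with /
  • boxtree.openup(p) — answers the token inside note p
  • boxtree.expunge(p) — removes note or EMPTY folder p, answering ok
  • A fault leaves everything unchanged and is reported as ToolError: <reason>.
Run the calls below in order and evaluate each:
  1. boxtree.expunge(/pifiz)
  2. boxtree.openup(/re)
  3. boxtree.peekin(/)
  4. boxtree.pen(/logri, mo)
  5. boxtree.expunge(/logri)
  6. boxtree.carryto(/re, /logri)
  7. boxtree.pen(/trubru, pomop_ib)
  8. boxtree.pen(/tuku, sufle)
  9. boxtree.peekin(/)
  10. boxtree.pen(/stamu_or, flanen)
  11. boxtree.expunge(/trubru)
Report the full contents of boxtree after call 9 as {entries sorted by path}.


Answer: {logri=saravi, trubru=pomop_ib, tuku=sufle}

Derivation:
~$ expunge p='/pifiz'
= ok
~$ openup p='/re'
= saravi
~$ peekin p='/'
= [re]
~$ pen p='/logri' c='mo'
= created
~$ expunge p='/logri'
= ok
~$ carryto s='/re' d='/logri'
= ok
~$ pen p='/trubru' c='pomop_ib'
= created
~$ pen p='/tuku' c='sufle'
= created
~$ peekin p='/'
= [logri, trubru, tuku]
~$ pen p='/stamu_or' c='flanen'
= created
~$ expunge p='/trubru'
= ok


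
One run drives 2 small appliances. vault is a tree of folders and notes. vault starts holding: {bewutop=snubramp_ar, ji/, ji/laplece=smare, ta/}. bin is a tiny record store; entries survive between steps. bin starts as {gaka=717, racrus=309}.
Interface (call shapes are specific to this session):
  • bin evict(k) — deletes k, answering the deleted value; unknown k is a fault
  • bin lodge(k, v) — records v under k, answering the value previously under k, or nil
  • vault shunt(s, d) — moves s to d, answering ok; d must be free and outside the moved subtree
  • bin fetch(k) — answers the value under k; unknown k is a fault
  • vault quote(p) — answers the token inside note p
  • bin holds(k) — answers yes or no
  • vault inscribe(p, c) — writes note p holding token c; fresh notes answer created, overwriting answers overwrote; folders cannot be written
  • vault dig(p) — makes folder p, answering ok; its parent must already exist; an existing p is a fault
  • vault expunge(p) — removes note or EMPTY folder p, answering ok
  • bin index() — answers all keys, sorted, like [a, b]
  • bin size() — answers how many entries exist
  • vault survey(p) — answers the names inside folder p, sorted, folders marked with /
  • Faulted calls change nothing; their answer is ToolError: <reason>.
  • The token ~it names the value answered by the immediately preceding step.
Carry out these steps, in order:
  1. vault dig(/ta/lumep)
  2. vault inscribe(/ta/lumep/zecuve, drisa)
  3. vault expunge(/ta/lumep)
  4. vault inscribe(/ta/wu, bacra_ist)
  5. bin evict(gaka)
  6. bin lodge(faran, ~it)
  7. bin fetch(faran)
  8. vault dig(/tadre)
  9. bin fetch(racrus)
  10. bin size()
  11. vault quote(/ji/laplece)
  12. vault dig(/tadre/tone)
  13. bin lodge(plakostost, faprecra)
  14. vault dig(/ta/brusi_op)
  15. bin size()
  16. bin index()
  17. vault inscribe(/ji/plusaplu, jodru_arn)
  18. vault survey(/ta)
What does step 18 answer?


Answer: [brusi_op/, lumep/, wu]

Derivation:
Then vault dig on p='/ta/lumep', → ok.
Invoking vault inscribe on p='/ta/lumep/zecuve', c='drisa', and see created.
Now I run vault expunge on p='/ta/lumep', and observe ToolError: not empty.
I call vault inscribe on p='/ta/wu', c='bacra_ist', and observe created.
I call bin evict on k='gaka', which returns 717.
I try bin lodge on k='faran', v='~it', yielding nil.
Then bin fetch on k='faran', yielding 717.
I try vault dig on p='/tadre', giving ok.
Calling bin fetch on k='racrus', and get 309.
I try bin size(), and see 2.
I call vault quote on p='/ji/laplece', and get smare.
I try vault dig on p='/tadre/tone': ok.
Then bin lodge on k='plakostost', v='faprecra', — result: nil.
I call vault dig on p='/ta/brusi_op', giving ok.
Using bin size(), which returns 3.
I run bin index(), and see [faran, plakostost, racrus].
Invoking vault inscribe on p='/ji/plusaplu', c='jodru_arn', and get created.
I use vault survey on p='/ta', which returns [brusi_op/, lumep/, wu].


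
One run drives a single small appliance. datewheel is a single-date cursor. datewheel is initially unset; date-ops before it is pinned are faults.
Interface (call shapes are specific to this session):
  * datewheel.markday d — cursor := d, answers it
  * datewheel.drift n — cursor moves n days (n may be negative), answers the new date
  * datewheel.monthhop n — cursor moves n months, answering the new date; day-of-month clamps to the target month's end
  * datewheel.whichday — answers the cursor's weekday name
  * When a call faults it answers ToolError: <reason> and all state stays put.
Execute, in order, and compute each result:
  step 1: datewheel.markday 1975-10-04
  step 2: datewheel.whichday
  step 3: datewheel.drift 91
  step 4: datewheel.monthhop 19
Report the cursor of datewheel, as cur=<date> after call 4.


I try datewheel.markday with d→1975-10-04, giving 1975-10-04.
Next I call datewheel.whichday(), and observe Saturday.
Using datewheel.drift with n→91: 1976-01-03.
Calling datewheel.monthhop with n→19, yielding 1977-08-03.

Answer: cur=1977-08-03


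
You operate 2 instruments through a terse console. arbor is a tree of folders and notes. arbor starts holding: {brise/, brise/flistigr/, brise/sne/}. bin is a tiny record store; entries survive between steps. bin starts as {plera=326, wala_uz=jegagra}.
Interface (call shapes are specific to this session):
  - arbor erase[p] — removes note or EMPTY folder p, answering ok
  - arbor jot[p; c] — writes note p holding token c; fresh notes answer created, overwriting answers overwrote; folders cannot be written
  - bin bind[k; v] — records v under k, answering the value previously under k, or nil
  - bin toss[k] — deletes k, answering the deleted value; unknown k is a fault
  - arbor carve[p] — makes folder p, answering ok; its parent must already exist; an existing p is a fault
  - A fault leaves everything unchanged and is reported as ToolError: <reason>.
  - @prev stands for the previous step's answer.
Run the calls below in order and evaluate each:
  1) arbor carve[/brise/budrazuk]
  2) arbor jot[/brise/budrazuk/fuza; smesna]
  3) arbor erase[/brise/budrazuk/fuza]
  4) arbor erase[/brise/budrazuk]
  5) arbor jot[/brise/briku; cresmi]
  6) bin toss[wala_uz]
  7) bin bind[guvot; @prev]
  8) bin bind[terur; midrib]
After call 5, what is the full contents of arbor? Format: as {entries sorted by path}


% arbor carve p=/brise/budrazuk
= ok
% arbor jot p=/brise/budrazuk/fuza c=smesna
= created
% arbor erase p=/brise/budrazuk/fuza
= ok
% arbor erase p=/brise/budrazuk
= ok
% arbor jot p=/brise/briku c=cresmi
= created
% bin toss k=wala_uz
= jegagra
% bin bind k=guvot v=@prev
= nil
% bin bind k=terur v=midrib
= nil

Answer: {brise/, brise/briku=cresmi, brise/flistigr/, brise/sne/}


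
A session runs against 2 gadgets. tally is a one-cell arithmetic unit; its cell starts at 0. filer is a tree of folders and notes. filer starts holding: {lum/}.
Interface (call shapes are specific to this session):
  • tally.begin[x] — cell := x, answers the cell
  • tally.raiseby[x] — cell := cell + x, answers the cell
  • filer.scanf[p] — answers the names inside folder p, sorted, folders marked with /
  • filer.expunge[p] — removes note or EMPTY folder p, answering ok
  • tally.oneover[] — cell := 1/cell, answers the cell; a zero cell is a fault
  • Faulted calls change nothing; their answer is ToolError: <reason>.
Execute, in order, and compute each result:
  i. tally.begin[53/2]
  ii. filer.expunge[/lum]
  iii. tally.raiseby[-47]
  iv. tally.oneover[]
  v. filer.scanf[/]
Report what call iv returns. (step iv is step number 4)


~$ begin x='53/2'
[out] 53/2
~$ expunge p='/lum'
[out] ok
~$ raiseby x='-47'
[out] -41/2
~$ oneover
[out] -2/41
~$ scanf p='/'
[out] []

Answer: -2/41


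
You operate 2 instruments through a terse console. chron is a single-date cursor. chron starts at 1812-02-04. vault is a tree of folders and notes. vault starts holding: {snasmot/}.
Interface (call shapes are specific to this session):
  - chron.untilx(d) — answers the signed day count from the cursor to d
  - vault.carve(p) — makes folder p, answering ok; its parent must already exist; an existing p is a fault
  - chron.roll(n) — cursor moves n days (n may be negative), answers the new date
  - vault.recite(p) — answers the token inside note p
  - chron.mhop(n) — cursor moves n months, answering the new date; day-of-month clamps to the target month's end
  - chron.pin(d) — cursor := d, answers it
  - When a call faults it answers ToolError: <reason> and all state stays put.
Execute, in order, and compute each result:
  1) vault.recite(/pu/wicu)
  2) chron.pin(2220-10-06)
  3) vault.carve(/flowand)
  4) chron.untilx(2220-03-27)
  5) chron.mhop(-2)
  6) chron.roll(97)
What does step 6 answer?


Answer: 2220-11-11

Derivation:
> vault.recite /pu/wicu
= ToolError: not found
> chron.pin 2220-10-06
= 2220-10-06
> vault.carve /flowand
= ok
> chron.untilx 2220-03-27
= -193
> chron.mhop -2
= 2220-08-06
> chron.roll 97
= 2220-11-11


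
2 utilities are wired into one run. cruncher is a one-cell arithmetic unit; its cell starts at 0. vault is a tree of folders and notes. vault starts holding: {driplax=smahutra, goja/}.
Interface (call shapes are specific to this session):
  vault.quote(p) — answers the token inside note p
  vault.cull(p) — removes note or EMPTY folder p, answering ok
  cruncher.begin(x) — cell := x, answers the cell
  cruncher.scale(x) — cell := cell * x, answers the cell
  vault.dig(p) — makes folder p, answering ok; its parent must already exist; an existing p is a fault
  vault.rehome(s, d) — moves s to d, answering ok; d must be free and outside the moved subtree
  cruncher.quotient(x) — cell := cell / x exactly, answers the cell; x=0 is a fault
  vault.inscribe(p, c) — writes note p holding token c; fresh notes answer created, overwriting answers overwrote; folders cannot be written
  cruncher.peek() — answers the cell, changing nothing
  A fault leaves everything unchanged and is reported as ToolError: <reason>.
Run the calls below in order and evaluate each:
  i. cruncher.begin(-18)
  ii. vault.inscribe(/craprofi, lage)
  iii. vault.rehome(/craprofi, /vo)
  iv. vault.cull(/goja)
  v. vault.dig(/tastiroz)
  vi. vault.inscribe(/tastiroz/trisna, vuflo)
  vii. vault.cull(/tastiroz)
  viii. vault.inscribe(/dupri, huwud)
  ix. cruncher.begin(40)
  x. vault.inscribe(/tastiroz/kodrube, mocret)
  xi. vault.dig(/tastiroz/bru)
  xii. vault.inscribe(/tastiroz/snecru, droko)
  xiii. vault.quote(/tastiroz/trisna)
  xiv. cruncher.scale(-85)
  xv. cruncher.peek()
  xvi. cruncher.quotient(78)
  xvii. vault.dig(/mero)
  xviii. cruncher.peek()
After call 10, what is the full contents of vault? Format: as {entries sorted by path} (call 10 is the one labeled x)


·→ begin(x=-18)
·← -18
·→ inscribe(p=/craprofi, c=lage)
·← created
·→ rehome(s=/craprofi, d=/vo)
·← ok
·→ cull(p=/goja)
·← ok
·→ dig(p=/tastiroz)
·← ok
·→ inscribe(p=/tastiroz/trisna, c=vuflo)
·← created
·→ cull(p=/tastiroz)
·← ToolError: not empty
·→ inscribe(p=/dupri, c=huwud)
·← created
·→ begin(x=40)
·← 40
·→ inscribe(p=/tastiroz/kodrube, c=mocret)
·← created
·→ dig(p=/tastiroz/bru)
·← ok
·→ inscribe(p=/tastiroz/snecru, c=droko)
·← created
·→ quote(p=/tastiroz/trisna)
·← vuflo
·→ scale(x=-85)
·← -3400
·→ peek()
·← -3400
·→ quotient(x=78)
·← -1700/39
·→ dig(p=/mero)
·← ok
·→ peek()
·← -1700/39

Answer: {driplax=smahutra, dupri=huwud, tastiroz/, tastiroz/kodrube=mocret, tastiroz/trisna=vuflo, vo=lage}


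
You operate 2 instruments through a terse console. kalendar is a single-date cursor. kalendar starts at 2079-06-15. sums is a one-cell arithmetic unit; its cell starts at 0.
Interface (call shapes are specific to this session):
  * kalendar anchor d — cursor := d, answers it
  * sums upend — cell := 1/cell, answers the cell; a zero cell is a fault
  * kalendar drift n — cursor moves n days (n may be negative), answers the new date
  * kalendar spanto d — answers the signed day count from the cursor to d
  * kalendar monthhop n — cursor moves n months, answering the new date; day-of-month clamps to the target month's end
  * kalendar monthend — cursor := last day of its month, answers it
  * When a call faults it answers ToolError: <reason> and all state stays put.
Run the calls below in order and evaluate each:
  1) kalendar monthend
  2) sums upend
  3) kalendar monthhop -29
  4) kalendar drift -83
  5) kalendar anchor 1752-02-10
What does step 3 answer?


Step: kalendar monthend[]
Result: 2079-06-30
Step: sums upend[]
Result: ToolError: reciprocal of zero
Step: kalendar monthhop[-29]
Result: 2077-01-30
Step: kalendar drift[-83]
Result: 2076-11-08
Step: kalendar anchor[1752-02-10]
Result: 1752-02-10

Answer: 2077-01-30


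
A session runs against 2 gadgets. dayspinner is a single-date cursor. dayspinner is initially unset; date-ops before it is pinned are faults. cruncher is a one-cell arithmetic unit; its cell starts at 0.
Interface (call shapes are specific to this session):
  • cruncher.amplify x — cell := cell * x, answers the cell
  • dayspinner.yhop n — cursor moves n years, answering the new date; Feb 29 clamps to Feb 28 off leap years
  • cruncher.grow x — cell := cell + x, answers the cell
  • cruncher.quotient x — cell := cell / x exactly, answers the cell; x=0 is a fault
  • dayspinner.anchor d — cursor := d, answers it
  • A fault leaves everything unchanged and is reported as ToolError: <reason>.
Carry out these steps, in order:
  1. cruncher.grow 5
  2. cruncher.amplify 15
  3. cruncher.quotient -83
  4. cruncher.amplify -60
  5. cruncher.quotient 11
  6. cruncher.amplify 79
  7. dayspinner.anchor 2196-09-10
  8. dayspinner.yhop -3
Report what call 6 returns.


Do: cruncher.grow[x: 5]
See: 5
Do: cruncher.amplify[x: 15]
See: 75
Do: cruncher.quotient[x: -83]
See: -75/83
Do: cruncher.amplify[x: -60]
See: 4500/83
Do: cruncher.quotient[x: 11]
See: 4500/913
Do: cruncher.amplify[x: 79]
See: 355500/913
Do: dayspinner.anchor[d: 2196-09-10]
See: 2196-09-10
Do: dayspinner.yhop[n: -3]
See: 2193-09-10

Answer: 355500/913


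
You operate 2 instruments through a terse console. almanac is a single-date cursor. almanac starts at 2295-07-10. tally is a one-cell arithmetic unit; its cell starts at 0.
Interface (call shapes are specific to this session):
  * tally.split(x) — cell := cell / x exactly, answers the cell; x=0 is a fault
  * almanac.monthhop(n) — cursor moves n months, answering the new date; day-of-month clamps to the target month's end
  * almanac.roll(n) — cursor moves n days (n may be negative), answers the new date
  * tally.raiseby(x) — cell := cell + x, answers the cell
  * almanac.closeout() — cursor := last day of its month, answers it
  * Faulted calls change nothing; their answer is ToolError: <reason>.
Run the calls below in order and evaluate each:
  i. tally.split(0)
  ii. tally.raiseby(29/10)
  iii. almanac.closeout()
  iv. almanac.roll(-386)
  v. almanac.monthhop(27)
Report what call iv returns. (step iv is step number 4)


Answer: 2294-07-10

Derivation:
~$ tally.split x: 0
:: ToolError: division by zero
~$ tally.raiseby x: 29/10
:: 29/10
~$ almanac.closeout
:: 2295-07-31
~$ almanac.roll n: -386
:: 2294-07-10
~$ almanac.monthhop n: 27
:: 2296-10-10


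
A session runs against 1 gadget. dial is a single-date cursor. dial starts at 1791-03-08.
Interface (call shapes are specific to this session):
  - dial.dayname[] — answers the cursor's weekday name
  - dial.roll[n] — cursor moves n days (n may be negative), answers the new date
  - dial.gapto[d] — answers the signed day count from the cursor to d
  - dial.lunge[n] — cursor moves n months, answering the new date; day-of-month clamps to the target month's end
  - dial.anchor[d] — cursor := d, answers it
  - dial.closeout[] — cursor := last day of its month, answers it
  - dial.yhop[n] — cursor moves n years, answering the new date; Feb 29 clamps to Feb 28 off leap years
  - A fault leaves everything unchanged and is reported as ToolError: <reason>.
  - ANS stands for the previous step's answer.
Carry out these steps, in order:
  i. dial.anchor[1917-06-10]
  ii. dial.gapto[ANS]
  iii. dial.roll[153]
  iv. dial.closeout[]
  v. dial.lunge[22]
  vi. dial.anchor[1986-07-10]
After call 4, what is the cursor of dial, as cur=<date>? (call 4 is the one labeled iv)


// 1. anchor(d→1917-06-10) : 1917-06-10
// 2. gapto(d→ANS) : 0
// 3. roll(n→153) : 1917-11-10
// 4. closeout() : 1917-11-30
// 5. lunge(n→22) : 1919-09-30
// 6. anchor(d→1986-07-10) : 1986-07-10

Answer: cur=1917-11-30


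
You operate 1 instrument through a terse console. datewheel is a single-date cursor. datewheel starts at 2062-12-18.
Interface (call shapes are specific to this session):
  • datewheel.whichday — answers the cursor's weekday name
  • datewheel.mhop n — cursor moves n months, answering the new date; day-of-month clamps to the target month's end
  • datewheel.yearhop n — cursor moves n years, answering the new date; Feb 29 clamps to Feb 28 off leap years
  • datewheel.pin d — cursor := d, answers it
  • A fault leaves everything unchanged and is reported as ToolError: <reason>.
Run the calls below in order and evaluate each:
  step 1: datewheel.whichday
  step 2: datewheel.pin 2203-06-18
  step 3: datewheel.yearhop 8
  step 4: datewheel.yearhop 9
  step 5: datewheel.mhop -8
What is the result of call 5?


Answer: 2219-10-18

Derivation:
;; datewheel.whichday() => Monday
;; datewheel.pin(d=2203-06-18) => 2203-06-18
;; datewheel.yearhop(n=8) => 2211-06-18
;; datewheel.yearhop(n=9) => 2220-06-18
;; datewheel.mhop(n=-8) => 2219-10-18


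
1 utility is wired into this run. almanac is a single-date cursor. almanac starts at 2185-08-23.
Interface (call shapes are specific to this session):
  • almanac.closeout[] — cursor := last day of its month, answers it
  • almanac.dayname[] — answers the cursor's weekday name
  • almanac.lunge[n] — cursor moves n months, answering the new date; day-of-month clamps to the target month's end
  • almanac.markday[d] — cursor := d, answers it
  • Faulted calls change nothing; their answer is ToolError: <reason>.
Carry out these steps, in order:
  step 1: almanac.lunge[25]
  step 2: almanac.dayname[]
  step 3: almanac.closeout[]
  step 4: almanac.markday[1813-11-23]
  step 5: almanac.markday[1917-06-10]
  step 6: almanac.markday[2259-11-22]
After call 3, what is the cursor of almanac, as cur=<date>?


Answer: cur=2187-09-30

Derivation:
-> almanac.lunge(n='25')
<- 2187-09-23
-> almanac.dayname()
<- Sunday
-> almanac.closeout()
<- 2187-09-30
-> almanac.markday(d='1813-11-23')
<- 1813-11-23
-> almanac.markday(d='1917-06-10')
<- 1917-06-10
-> almanac.markday(d='2259-11-22')
<- 2259-11-22


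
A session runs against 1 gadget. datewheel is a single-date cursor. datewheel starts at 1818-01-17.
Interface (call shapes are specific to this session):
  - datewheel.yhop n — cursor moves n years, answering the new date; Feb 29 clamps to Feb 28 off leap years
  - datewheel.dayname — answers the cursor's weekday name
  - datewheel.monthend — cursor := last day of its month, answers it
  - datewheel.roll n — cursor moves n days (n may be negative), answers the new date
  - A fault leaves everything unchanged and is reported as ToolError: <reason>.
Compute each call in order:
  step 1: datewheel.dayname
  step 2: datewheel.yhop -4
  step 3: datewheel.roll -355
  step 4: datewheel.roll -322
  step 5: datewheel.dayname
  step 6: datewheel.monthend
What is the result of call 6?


Answer: 1812-03-31

Derivation:
>> datewheel.dayname()
<< Saturday
>> datewheel.yhop(n='-4')
<< 1814-01-17
>> datewheel.roll(n='-355')
<< 1813-01-27
>> datewheel.roll(n='-322')
<< 1812-03-11
>> datewheel.dayname()
<< Wednesday
>> datewheel.monthend()
<< 1812-03-31


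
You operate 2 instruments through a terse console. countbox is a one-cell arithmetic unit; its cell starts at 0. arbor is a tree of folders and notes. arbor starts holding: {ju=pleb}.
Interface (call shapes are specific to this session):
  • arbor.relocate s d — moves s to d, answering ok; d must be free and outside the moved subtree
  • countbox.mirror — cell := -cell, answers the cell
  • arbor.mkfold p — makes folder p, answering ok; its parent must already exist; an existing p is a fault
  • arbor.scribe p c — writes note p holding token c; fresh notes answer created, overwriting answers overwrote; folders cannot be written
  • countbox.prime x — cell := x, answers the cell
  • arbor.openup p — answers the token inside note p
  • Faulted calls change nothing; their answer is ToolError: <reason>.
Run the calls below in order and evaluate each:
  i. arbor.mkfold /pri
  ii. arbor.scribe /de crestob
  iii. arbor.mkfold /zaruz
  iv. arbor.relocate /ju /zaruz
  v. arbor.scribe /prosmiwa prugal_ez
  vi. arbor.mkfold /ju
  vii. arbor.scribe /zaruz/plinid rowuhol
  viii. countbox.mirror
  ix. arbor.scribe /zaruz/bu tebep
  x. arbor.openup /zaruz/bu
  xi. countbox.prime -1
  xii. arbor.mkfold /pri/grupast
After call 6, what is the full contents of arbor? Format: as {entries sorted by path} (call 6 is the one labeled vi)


Answer: {de=crestob, ju=pleb, pri/, prosmiwa=prugal_ez, zaruz/}

Derivation:
Then arbor.mkfold with p='/pri', yielding ok.
Invoking arbor.scribe with p='/de', c='crestob', and observe created.
Calling arbor.mkfold with p='/zaruz', and see ok.
Now I run arbor.relocate with s='/ju', d='/zaruz': ToolError: exists.
Next I call arbor.scribe with p='/prosmiwa', c='prugal_ez', giving created.
Now I run arbor.mkfold with p='/ju', which returns ToolError: exists.
I try arbor.scribe with p='/zaruz/plinid', c='rowuhol', yielding created.
I try countbox.mirror(), — result: 0.
I run arbor.scribe with p='/zaruz/bu', c='tebep', → created.
I try arbor.openup with p='/zaruz/bu', giving tebep.
I call countbox.prime with x='-1', yielding -1.
Then arbor.mkfold with p='/pri/grupast', and see ok.


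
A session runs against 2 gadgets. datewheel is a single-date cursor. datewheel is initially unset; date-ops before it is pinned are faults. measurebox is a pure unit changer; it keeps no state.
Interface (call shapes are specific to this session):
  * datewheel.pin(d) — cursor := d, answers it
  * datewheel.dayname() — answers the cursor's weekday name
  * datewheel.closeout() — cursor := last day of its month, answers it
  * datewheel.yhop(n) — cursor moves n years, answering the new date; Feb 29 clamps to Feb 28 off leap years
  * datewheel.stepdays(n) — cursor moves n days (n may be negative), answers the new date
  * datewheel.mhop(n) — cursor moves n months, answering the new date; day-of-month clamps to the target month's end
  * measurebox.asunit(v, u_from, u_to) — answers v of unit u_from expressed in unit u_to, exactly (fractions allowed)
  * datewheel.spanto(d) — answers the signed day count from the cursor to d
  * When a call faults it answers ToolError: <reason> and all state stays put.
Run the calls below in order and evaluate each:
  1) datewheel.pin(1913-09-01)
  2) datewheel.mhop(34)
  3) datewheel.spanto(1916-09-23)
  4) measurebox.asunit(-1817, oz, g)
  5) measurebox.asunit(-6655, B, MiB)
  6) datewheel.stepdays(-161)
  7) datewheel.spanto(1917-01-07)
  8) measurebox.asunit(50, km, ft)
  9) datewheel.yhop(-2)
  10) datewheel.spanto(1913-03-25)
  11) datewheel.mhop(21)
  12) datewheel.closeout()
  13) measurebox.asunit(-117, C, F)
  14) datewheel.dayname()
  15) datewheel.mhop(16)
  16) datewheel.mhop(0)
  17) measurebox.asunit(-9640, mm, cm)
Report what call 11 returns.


>> datewheel.pin(d: 1913-09-01)
<< 1913-09-01
>> datewheel.mhop(n: 34)
<< 1916-07-01
>> datewheel.spanto(d: 1916-09-23)
<< 84
>> measurebox.asunit(v: -1817, u_from: oz, u_to: g)
<< -82417733629/1600000
>> measurebox.asunit(v: -6655, u_from: B, u_to: MiB)
<< -6655/1048576
>> datewheel.stepdays(n: -161)
<< 1916-01-22
>> datewheel.spanto(d: 1917-01-07)
<< 351
>> measurebox.asunit(v: 50, u_from: km, u_to: ft)
<< 62500000/381
>> datewheel.yhop(n: -2)
<< 1914-01-22
>> datewheel.spanto(d: 1913-03-25)
<< -303
>> datewheel.mhop(n: 21)
<< 1915-10-22
>> datewheel.closeout()
<< 1915-10-31
>> measurebox.asunit(v: -117, u_from: C, u_to: F)
<< -893/5
>> datewheel.dayname()
<< Sunday
>> datewheel.mhop(n: 16)
<< 1917-02-28
>> datewheel.mhop(n: 0)
<< 1917-02-28
>> measurebox.asunit(v: -9640, u_from: mm, u_to: cm)
<< -964

Answer: 1915-10-22


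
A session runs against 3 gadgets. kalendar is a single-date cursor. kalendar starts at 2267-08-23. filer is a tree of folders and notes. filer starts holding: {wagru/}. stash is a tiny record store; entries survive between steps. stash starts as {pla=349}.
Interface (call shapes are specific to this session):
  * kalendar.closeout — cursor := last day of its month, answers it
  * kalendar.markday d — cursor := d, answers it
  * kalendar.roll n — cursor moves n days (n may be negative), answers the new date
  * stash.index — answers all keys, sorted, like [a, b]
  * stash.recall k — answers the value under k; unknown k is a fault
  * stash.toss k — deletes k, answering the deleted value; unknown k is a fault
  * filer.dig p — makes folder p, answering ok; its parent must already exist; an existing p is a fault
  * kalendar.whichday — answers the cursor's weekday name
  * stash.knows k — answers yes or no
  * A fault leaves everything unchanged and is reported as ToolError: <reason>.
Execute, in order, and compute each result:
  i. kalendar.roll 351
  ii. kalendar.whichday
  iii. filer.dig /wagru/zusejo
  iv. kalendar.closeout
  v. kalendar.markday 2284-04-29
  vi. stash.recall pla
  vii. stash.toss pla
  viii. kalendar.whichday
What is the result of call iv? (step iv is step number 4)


% roll(n: 351) ~> 2268-08-08
% whichday() ~> Saturday
% dig(p: /wagru/zusejo) ~> ok
% closeout() ~> 2268-08-31
% markday(d: 2284-04-29) ~> 2284-04-29
% recall(k: pla) ~> 349
% toss(k: pla) ~> 349
% whichday() ~> Tuesday

Answer: 2268-08-31


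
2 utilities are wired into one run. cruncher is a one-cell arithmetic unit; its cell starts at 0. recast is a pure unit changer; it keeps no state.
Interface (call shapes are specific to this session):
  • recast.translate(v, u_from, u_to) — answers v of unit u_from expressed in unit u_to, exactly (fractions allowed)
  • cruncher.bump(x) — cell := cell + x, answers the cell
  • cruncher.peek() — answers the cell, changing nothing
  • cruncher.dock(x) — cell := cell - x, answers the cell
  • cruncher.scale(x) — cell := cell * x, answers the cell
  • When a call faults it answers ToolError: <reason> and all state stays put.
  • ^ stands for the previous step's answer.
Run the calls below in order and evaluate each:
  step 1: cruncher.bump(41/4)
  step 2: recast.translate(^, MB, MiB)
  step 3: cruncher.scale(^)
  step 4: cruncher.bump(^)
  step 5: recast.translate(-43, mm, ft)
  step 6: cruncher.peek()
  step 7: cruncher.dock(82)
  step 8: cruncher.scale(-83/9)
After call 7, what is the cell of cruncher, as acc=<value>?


Do: cruncher.bump[x: 41/4]
See: 41/4
Do: recast.translate[v: ^; u_from: MB; u_to: MiB]
See: 640625/65536
Do: cruncher.scale[x: ^]
See: 26265625/262144
Do: cruncher.bump[x: ^]
See: 26265625/131072
Do: recast.translate[v: -43; u_from: mm; u_to: ft]
See: -215/1524
Do: cruncher.peek[]
See: 26265625/131072
Do: cruncher.dock[x: 82]
See: 15517721/131072
Do: cruncher.scale[x: -83/9]
See: -1287970843/1179648

Answer: acc=15517721/131072


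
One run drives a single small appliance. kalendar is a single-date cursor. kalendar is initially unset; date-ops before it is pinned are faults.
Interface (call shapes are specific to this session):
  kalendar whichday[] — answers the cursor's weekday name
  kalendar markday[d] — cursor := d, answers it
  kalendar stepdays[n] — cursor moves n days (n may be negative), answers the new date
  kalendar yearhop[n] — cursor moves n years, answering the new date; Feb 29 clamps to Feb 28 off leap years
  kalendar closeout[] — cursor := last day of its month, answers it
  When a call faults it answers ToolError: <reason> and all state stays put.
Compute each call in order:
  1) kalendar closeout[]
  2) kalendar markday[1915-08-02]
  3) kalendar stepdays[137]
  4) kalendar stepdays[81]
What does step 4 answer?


> kalendar closeout
[out] ToolError: no date set
> kalendar markday d=1915-08-02
[out] 1915-08-02
> kalendar stepdays n=137
[out] 1915-12-17
> kalendar stepdays n=81
[out] 1916-03-07

Answer: 1916-03-07


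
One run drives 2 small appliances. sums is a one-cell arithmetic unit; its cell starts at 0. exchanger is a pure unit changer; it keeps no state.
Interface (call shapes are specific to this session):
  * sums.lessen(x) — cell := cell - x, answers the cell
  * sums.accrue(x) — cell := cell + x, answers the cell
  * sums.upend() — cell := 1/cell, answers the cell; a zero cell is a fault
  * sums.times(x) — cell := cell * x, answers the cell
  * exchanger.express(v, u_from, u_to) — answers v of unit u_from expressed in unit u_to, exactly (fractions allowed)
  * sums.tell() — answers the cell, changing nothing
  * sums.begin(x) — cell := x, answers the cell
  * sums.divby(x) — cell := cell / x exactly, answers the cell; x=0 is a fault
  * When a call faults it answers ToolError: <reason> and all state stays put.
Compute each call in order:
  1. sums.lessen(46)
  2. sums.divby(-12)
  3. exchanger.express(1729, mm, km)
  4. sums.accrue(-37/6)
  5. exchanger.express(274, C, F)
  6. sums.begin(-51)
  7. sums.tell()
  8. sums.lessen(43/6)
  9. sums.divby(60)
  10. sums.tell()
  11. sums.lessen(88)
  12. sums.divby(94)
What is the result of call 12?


Answer: -32029/33840

Derivation:
>> lessen(46)
<< -46
>> divby(-12)
<< 23/6
>> express(1729, mm, km)
<< 1729/1000000
>> accrue(-37/6)
<< -7/3
>> express(274, C, F)
<< 2626/5
>> begin(-51)
<< -51
>> tell()
<< -51
>> lessen(43/6)
<< -349/6
>> divby(60)
<< -349/360
>> tell()
<< -349/360
>> lessen(88)
<< -32029/360
>> divby(94)
<< -32029/33840


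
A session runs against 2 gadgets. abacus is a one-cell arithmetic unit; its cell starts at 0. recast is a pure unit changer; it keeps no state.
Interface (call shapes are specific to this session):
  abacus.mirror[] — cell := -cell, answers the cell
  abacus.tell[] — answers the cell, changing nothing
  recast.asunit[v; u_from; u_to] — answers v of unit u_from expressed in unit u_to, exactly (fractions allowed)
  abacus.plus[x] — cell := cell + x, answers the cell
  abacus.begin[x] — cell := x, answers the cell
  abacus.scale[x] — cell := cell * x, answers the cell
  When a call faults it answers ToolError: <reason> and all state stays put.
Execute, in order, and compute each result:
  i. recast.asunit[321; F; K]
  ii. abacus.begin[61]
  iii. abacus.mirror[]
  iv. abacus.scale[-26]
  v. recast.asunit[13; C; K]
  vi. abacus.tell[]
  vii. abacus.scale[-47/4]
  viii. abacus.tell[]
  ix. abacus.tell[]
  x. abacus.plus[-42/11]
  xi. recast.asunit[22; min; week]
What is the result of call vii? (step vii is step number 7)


Answer: -37271/2

Derivation:
! asunit(321, F, K) ~> 78067/180
! begin(61) ~> 61
! mirror() ~> -61
! scale(-26) ~> 1586
! asunit(13, C, K) ~> 5723/20
! tell() ~> 1586
! scale(-47/4) ~> -37271/2
! tell() ~> -37271/2
! tell() ~> -37271/2
! plus(-42/11) ~> -410065/22
! asunit(22, min, week) ~> 11/5040


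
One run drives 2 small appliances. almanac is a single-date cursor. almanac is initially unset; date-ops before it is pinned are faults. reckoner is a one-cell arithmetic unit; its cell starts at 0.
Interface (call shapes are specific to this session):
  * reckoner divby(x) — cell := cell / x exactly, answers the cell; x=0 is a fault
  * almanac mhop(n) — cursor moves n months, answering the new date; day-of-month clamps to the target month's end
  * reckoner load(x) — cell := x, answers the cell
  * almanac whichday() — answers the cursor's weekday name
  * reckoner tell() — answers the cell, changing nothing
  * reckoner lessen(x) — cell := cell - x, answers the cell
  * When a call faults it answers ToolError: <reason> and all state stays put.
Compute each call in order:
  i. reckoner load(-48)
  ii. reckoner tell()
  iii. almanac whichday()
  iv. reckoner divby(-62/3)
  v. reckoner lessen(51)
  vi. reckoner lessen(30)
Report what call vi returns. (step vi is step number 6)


Act: reckoner load[x→-48]
Obs: -48
Act: reckoner tell[]
Obs: -48
Act: almanac whichday[]
Obs: ToolError: no date set
Act: reckoner divby[x→-62/3]
Obs: 72/31
Act: reckoner lessen[x→51]
Obs: -1509/31
Act: reckoner lessen[x→30]
Obs: -2439/31

Answer: -2439/31
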